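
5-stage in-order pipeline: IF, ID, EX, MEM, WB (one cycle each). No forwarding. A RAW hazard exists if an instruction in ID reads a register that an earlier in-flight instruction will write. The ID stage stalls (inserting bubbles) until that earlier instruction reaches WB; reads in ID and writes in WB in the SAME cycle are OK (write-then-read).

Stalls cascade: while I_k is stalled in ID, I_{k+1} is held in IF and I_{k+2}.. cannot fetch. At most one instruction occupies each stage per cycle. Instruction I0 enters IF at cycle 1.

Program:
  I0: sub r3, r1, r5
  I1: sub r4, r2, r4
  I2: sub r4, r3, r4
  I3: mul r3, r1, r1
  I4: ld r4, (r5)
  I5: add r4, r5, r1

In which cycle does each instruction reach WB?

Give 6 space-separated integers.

Answer: 5 6 9 10 11 12

Derivation:
I0 sub r3 <- r1,r5: IF@1 ID@2 stall=0 (-) EX@3 MEM@4 WB@5
I1 sub r4 <- r2,r4: IF@2 ID@3 stall=0 (-) EX@4 MEM@5 WB@6
I2 sub r4 <- r3,r4: IF@3 ID@4 stall=2 (RAW on I1.r4 (WB@6)) EX@7 MEM@8 WB@9
I3 mul r3 <- r1,r1: IF@4 ID@7 stall=0 (-) EX@8 MEM@9 WB@10
I4 ld r4 <- r5: IF@7 ID@8 stall=0 (-) EX@9 MEM@10 WB@11
I5 add r4 <- r5,r1: IF@8 ID@9 stall=0 (-) EX@10 MEM@11 WB@12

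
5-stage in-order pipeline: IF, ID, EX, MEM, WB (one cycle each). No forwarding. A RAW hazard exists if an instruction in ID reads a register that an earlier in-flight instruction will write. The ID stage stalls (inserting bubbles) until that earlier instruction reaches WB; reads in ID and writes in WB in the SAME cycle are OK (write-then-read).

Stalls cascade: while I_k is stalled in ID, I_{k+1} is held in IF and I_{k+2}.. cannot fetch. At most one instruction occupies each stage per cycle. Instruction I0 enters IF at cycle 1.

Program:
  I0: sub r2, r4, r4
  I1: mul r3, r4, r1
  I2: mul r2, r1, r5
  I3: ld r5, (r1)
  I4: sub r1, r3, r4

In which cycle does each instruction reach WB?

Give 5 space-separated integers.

I0 sub r2 <- r4,r4: IF@1 ID@2 stall=0 (-) EX@3 MEM@4 WB@5
I1 mul r3 <- r4,r1: IF@2 ID@3 stall=0 (-) EX@4 MEM@5 WB@6
I2 mul r2 <- r1,r5: IF@3 ID@4 stall=0 (-) EX@5 MEM@6 WB@7
I3 ld r5 <- r1: IF@4 ID@5 stall=0 (-) EX@6 MEM@7 WB@8
I4 sub r1 <- r3,r4: IF@5 ID@6 stall=0 (-) EX@7 MEM@8 WB@9

Answer: 5 6 7 8 9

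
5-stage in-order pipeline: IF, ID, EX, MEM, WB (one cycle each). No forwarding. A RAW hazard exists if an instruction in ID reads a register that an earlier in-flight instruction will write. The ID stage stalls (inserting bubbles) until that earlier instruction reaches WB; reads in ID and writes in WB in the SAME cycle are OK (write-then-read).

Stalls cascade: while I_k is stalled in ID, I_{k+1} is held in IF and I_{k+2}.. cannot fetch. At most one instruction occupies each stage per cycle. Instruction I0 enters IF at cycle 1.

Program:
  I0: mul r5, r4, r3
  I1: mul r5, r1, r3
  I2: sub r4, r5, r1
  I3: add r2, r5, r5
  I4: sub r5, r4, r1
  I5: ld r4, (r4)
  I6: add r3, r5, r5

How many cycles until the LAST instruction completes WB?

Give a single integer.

I0 mul r5 <- r4,r3: IF@1 ID@2 stall=0 (-) EX@3 MEM@4 WB@5
I1 mul r5 <- r1,r3: IF@2 ID@3 stall=0 (-) EX@4 MEM@5 WB@6
I2 sub r4 <- r5,r1: IF@3 ID@4 stall=2 (RAW on I1.r5 (WB@6)) EX@7 MEM@8 WB@9
I3 add r2 <- r5,r5: IF@4 ID@7 stall=0 (-) EX@8 MEM@9 WB@10
I4 sub r5 <- r4,r1: IF@7 ID@8 stall=1 (RAW on I2.r4 (WB@9)) EX@10 MEM@11 WB@12
I5 ld r4 <- r4: IF@8 ID@10 stall=0 (-) EX@11 MEM@12 WB@13
I6 add r3 <- r5,r5: IF@10 ID@11 stall=1 (RAW on I4.r5 (WB@12)) EX@13 MEM@14 WB@15

Answer: 15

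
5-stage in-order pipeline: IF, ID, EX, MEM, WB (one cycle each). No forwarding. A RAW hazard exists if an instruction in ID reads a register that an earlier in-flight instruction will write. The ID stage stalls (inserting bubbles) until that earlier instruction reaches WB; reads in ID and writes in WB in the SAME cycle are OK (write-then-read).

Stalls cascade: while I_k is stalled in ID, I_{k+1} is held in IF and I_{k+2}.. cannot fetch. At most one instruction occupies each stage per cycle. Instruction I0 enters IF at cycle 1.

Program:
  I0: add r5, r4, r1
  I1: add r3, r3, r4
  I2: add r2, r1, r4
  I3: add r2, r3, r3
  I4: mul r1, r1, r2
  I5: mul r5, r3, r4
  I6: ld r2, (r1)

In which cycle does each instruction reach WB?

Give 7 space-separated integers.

Answer: 5 6 7 9 12 13 15

Derivation:
I0 add r5 <- r4,r1: IF@1 ID@2 stall=0 (-) EX@3 MEM@4 WB@5
I1 add r3 <- r3,r4: IF@2 ID@3 stall=0 (-) EX@4 MEM@5 WB@6
I2 add r2 <- r1,r4: IF@3 ID@4 stall=0 (-) EX@5 MEM@6 WB@7
I3 add r2 <- r3,r3: IF@4 ID@5 stall=1 (RAW on I1.r3 (WB@6)) EX@7 MEM@8 WB@9
I4 mul r1 <- r1,r2: IF@5 ID@7 stall=2 (RAW on I3.r2 (WB@9)) EX@10 MEM@11 WB@12
I5 mul r5 <- r3,r4: IF@7 ID@10 stall=0 (-) EX@11 MEM@12 WB@13
I6 ld r2 <- r1: IF@10 ID@11 stall=1 (RAW on I4.r1 (WB@12)) EX@13 MEM@14 WB@15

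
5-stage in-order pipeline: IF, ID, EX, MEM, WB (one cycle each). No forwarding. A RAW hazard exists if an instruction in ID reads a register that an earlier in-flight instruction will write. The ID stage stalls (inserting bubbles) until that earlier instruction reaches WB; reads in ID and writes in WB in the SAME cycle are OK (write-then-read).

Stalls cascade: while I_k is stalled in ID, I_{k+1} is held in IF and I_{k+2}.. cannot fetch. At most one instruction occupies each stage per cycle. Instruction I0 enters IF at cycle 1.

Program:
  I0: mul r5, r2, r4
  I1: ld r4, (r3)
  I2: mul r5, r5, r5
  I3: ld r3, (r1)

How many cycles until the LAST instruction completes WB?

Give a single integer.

Answer: 9

Derivation:
I0 mul r5 <- r2,r4: IF@1 ID@2 stall=0 (-) EX@3 MEM@4 WB@5
I1 ld r4 <- r3: IF@2 ID@3 stall=0 (-) EX@4 MEM@5 WB@6
I2 mul r5 <- r5,r5: IF@3 ID@4 stall=1 (RAW on I0.r5 (WB@5)) EX@6 MEM@7 WB@8
I3 ld r3 <- r1: IF@4 ID@6 stall=0 (-) EX@7 MEM@8 WB@9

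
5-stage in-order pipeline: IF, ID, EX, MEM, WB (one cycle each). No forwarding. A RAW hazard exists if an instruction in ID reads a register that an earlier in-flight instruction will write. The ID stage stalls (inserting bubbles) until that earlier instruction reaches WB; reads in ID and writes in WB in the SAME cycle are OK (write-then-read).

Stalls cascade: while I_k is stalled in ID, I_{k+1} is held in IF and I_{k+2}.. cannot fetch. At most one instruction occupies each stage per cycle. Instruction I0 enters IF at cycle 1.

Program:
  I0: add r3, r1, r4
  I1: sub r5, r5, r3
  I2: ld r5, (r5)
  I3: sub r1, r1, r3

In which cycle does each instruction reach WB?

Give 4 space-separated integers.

Answer: 5 8 11 12

Derivation:
I0 add r3 <- r1,r4: IF@1 ID@2 stall=0 (-) EX@3 MEM@4 WB@5
I1 sub r5 <- r5,r3: IF@2 ID@3 stall=2 (RAW on I0.r3 (WB@5)) EX@6 MEM@7 WB@8
I2 ld r5 <- r5: IF@3 ID@6 stall=2 (RAW on I1.r5 (WB@8)) EX@9 MEM@10 WB@11
I3 sub r1 <- r1,r3: IF@6 ID@9 stall=0 (-) EX@10 MEM@11 WB@12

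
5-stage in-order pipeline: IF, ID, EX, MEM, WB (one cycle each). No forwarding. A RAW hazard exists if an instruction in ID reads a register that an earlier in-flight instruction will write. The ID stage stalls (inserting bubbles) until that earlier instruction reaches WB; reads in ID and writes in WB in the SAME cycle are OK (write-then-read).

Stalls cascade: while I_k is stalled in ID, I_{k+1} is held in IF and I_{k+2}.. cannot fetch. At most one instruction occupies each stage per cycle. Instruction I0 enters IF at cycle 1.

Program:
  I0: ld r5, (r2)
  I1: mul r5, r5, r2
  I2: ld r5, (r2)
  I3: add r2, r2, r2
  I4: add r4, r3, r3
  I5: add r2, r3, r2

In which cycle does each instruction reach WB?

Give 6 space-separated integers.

I0 ld r5 <- r2: IF@1 ID@2 stall=0 (-) EX@3 MEM@4 WB@5
I1 mul r5 <- r5,r2: IF@2 ID@3 stall=2 (RAW on I0.r5 (WB@5)) EX@6 MEM@7 WB@8
I2 ld r5 <- r2: IF@3 ID@6 stall=0 (-) EX@7 MEM@8 WB@9
I3 add r2 <- r2,r2: IF@6 ID@7 stall=0 (-) EX@8 MEM@9 WB@10
I4 add r4 <- r3,r3: IF@7 ID@8 stall=0 (-) EX@9 MEM@10 WB@11
I5 add r2 <- r3,r2: IF@8 ID@9 stall=1 (RAW on I3.r2 (WB@10)) EX@11 MEM@12 WB@13

Answer: 5 8 9 10 11 13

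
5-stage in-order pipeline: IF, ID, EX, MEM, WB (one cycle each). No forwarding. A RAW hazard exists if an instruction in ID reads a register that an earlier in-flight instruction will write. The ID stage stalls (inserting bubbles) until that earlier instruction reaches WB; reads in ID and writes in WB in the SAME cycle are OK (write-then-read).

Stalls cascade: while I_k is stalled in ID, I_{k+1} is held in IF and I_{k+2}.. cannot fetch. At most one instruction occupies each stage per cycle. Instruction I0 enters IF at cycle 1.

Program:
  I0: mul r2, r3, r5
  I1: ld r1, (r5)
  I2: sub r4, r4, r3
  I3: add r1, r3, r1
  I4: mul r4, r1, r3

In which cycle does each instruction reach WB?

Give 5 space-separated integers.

Answer: 5 6 7 9 12

Derivation:
I0 mul r2 <- r3,r5: IF@1 ID@2 stall=0 (-) EX@3 MEM@4 WB@5
I1 ld r1 <- r5: IF@2 ID@3 stall=0 (-) EX@4 MEM@5 WB@6
I2 sub r4 <- r4,r3: IF@3 ID@4 stall=0 (-) EX@5 MEM@6 WB@7
I3 add r1 <- r3,r1: IF@4 ID@5 stall=1 (RAW on I1.r1 (WB@6)) EX@7 MEM@8 WB@9
I4 mul r4 <- r1,r3: IF@5 ID@7 stall=2 (RAW on I3.r1 (WB@9)) EX@10 MEM@11 WB@12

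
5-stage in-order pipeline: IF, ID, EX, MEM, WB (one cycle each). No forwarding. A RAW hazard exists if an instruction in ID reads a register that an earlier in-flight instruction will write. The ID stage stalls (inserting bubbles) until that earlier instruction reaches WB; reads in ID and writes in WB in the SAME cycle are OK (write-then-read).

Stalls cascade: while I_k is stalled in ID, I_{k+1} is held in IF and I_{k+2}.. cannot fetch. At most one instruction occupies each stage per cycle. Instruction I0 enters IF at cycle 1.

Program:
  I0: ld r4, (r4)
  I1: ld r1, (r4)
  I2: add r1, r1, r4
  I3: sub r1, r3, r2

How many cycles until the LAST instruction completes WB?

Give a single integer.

I0 ld r4 <- r4: IF@1 ID@2 stall=0 (-) EX@3 MEM@4 WB@5
I1 ld r1 <- r4: IF@2 ID@3 stall=2 (RAW on I0.r4 (WB@5)) EX@6 MEM@7 WB@8
I2 add r1 <- r1,r4: IF@3 ID@6 stall=2 (RAW on I1.r1 (WB@8)) EX@9 MEM@10 WB@11
I3 sub r1 <- r3,r2: IF@6 ID@9 stall=0 (-) EX@10 MEM@11 WB@12

Answer: 12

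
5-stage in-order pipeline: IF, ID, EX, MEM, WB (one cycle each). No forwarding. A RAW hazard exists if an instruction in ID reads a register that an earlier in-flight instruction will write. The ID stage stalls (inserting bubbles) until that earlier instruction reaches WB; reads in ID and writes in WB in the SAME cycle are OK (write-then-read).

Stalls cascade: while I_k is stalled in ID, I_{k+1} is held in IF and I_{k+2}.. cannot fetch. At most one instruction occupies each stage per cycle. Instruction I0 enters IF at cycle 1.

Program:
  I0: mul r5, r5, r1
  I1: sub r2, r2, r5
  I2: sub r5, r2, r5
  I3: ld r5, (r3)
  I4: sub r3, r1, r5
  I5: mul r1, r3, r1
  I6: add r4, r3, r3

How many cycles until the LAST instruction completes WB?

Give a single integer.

Answer: 19

Derivation:
I0 mul r5 <- r5,r1: IF@1 ID@2 stall=0 (-) EX@3 MEM@4 WB@5
I1 sub r2 <- r2,r5: IF@2 ID@3 stall=2 (RAW on I0.r5 (WB@5)) EX@6 MEM@7 WB@8
I2 sub r5 <- r2,r5: IF@3 ID@6 stall=2 (RAW on I1.r2 (WB@8)) EX@9 MEM@10 WB@11
I3 ld r5 <- r3: IF@6 ID@9 stall=0 (-) EX@10 MEM@11 WB@12
I4 sub r3 <- r1,r5: IF@9 ID@10 stall=2 (RAW on I3.r5 (WB@12)) EX@13 MEM@14 WB@15
I5 mul r1 <- r3,r1: IF@10 ID@13 stall=2 (RAW on I4.r3 (WB@15)) EX@16 MEM@17 WB@18
I6 add r4 <- r3,r3: IF@13 ID@16 stall=0 (-) EX@17 MEM@18 WB@19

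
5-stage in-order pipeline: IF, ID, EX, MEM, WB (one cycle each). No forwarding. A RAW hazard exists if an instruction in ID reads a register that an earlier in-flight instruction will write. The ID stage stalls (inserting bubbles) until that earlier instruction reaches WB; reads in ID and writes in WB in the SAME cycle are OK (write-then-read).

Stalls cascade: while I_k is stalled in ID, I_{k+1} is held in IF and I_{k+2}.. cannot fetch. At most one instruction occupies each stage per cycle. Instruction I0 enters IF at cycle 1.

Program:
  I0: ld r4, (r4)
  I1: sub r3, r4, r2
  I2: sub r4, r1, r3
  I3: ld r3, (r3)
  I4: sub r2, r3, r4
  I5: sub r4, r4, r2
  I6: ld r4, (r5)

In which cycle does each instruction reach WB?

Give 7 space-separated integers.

I0 ld r4 <- r4: IF@1 ID@2 stall=0 (-) EX@3 MEM@4 WB@5
I1 sub r3 <- r4,r2: IF@2 ID@3 stall=2 (RAW on I0.r4 (WB@5)) EX@6 MEM@7 WB@8
I2 sub r4 <- r1,r3: IF@3 ID@6 stall=2 (RAW on I1.r3 (WB@8)) EX@9 MEM@10 WB@11
I3 ld r3 <- r3: IF@6 ID@9 stall=0 (-) EX@10 MEM@11 WB@12
I4 sub r2 <- r3,r4: IF@9 ID@10 stall=2 (RAW on I3.r3 (WB@12)) EX@13 MEM@14 WB@15
I5 sub r4 <- r4,r2: IF@10 ID@13 stall=2 (RAW on I4.r2 (WB@15)) EX@16 MEM@17 WB@18
I6 ld r4 <- r5: IF@13 ID@16 stall=0 (-) EX@17 MEM@18 WB@19

Answer: 5 8 11 12 15 18 19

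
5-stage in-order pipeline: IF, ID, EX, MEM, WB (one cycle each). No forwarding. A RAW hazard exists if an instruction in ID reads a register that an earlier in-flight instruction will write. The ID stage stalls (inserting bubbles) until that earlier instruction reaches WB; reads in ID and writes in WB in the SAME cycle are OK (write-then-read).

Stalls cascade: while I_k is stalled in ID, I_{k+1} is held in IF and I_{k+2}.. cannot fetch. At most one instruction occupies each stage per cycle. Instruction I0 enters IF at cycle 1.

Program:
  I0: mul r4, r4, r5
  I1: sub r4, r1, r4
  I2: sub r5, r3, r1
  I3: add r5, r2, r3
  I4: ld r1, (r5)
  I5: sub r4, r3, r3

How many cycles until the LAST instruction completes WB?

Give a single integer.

I0 mul r4 <- r4,r5: IF@1 ID@2 stall=0 (-) EX@3 MEM@4 WB@5
I1 sub r4 <- r1,r4: IF@2 ID@3 stall=2 (RAW on I0.r4 (WB@5)) EX@6 MEM@7 WB@8
I2 sub r5 <- r3,r1: IF@3 ID@6 stall=0 (-) EX@7 MEM@8 WB@9
I3 add r5 <- r2,r3: IF@6 ID@7 stall=0 (-) EX@8 MEM@9 WB@10
I4 ld r1 <- r5: IF@7 ID@8 stall=2 (RAW on I3.r5 (WB@10)) EX@11 MEM@12 WB@13
I5 sub r4 <- r3,r3: IF@8 ID@11 stall=0 (-) EX@12 MEM@13 WB@14

Answer: 14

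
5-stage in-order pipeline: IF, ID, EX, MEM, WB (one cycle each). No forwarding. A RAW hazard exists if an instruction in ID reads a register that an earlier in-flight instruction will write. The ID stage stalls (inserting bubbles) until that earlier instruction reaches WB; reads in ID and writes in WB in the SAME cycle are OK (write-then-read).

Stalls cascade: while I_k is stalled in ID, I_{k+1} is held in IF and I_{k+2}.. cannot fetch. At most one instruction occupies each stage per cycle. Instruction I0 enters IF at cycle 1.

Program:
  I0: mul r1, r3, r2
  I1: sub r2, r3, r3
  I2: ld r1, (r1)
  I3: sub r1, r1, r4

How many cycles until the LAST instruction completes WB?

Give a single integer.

I0 mul r1 <- r3,r2: IF@1 ID@2 stall=0 (-) EX@3 MEM@4 WB@5
I1 sub r2 <- r3,r3: IF@2 ID@3 stall=0 (-) EX@4 MEM@5 WB@6
I2 ld r1 <- r1: IF@3 ID@4 stall=1 (RAW on I0.r1 (WB@5)) EX@6 MEM@7 WB@8
I3 sub r1 <- r1,r4: IF@4 ID@6 stall=2 (RAW on I2.r1 (WB@8)) EX@9 MEM@10 WB@11

Answer: 11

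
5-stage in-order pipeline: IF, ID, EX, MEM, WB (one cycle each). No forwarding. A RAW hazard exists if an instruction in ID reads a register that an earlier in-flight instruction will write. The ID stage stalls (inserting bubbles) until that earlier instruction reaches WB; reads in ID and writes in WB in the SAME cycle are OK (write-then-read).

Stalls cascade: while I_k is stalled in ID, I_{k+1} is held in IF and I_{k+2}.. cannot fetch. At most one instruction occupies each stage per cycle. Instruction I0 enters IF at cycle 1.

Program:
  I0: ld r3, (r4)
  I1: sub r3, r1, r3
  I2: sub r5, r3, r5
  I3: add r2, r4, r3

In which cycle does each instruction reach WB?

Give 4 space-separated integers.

Answer: 5 8 11 12

Derivation:
I0 ld r3 <- r4: IF@1 ID@2 stall=0 (-) EX@3 MEM@4 WB@5
I1 sub r3 <- r1,r3: IF@2 ID@3 stall=2 (RAW on I0.r3 (WB@5)) EX@6 MEM@7 WB@8
I2 sub r5 <- r3,r5: IF@3 ID@6 stall=2 (RAW on I1.r3 (WB@8)) EX@9 MEM@10 WB@11
I3 add r2 <- r4,r3: IF@6 ID@9 stall=0 (-) EX@10 MEM@11 WB@12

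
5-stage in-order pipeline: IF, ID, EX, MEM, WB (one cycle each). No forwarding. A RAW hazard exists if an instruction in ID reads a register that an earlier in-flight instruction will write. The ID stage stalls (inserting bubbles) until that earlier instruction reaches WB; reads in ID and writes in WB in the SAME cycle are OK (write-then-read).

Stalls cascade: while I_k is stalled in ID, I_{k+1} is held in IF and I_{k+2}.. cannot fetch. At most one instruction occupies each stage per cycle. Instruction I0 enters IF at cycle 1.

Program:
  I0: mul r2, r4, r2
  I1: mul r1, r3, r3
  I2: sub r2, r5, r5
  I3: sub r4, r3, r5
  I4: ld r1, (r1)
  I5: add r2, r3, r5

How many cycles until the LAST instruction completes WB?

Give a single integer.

Answer: 10

Derivation:
I0 mul r2 <- r4,r2: IF@1 ID@2 stall=0 (-) EX@3 MEM@4 WB@5
I1 mul r1 <- r3,r3: IF@2 ID@3 stall=0 (-) EX@4 MEM@5 WB@6
I2 sub r2 <- r5,r5: IF@3 ID@4 stall=0 (-) EX@5 MEM@6 WB@7
I3 sub r4 <- r3,r5: IF@4 ID@5 stall=0 (-) EX@6 MEM@7 WB@8
I4 ld r1 <- r1: IF@5 ID@6 stall=0 (-) EX@7 MEM@8 WB@9
I5 add r2 <- r3,r5: IF@6 ID@7 stall=0 (-) EX@8 MEM@9 WB@10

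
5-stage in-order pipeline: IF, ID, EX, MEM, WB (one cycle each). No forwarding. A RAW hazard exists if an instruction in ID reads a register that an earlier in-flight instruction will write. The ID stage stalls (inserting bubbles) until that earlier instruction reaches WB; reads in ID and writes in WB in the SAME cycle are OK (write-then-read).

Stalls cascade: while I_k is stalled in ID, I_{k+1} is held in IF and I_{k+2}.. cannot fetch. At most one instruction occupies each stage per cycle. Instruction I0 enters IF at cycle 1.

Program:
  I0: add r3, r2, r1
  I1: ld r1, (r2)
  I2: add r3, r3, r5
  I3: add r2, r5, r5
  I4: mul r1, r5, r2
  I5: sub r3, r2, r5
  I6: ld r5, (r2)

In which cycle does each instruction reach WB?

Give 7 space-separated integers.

I0 add r3 <- r2,r1: IF@1 ID@2 stall=0 (-) EX@3 MEM@4 WB@5
I1 ld r1 <- r2: IF@2 ID@3 stall=0 (-) EX@4 MEM@5 WB@6
I2 add r3 <- r3,r5: IF@3 ID@4 stall=1 (RAW on I0.r3 (WB@5)) EX@6 MEM@7 WB@8
I3 add r2 <- r5,r5: IF@4 ID@6 stall=0 (-) EX@7 MEM@8 WB@9
I4 mul r1 <- r5,r2: IF@6 ID@7 stall=2 (RAW on I3.r2 (WB@9)) EX@10 MEM@11 WB@12
I5 sub r3 <- r2,r5: IF@7 ID@10 stall=0 (-) EX@11 MEM@12 WB@13
I6 ld r5 <- r2: IF@10 ID@11 stall=0 (-) EX@12 MEM@13 WB@14

Answer: 5 6 8 9 12 13 14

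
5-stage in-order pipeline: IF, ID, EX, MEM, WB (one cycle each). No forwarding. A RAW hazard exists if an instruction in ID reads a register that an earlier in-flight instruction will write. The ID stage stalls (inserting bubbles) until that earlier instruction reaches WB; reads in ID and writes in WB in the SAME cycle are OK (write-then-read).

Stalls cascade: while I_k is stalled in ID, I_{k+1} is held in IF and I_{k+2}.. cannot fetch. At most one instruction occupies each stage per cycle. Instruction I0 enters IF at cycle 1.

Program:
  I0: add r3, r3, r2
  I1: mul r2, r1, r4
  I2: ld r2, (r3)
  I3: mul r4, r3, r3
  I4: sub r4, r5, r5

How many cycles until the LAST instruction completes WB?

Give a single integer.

I0 add r3 <- r3,r2: IF@1 ID@2 stall=0 (-) EX@3 MEM@4 WB@5
I1 mul r2 <- r1,r4: IF@2 ID@3 stall=0 (-) EX@4 MEM@5 WB@6
I2 ld r2 <- r3: IF@3 ID@4 stall=1 (RAW on I0.r3 (WB@5)) EX@6 MEM@7 WB@8
I3 mul r4 <- r3,r3: IF@4 ID@6 stall=0 (-) EX@7 MEM@8 WB@9
I4 sub r4 <- r5,r5: IF@6 ID@7 stall=0 (-) EX@8 MEM@9 WB@10

Answer: 10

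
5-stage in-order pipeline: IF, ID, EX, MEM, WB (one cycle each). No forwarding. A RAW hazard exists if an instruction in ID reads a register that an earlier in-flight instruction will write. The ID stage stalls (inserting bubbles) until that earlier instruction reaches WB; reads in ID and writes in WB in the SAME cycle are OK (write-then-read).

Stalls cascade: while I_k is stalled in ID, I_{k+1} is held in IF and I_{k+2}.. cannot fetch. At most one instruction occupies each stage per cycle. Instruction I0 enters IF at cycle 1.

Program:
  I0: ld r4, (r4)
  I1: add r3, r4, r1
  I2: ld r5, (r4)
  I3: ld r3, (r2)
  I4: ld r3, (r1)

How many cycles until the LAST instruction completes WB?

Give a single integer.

I0 ld r4 <- r4: IF@1 ID@2 stall=0 (-) EX@3 MEM@4 WB@5
I1 add r3 <- r4,r1: IF@2 ID@3 stall=2 (RAW on I0.r4 (WB@5)) EX@6 MEM@7 WB@8
I2 ld r5 <- r4: IF@3 ID@6 stall=0 (-) EX@7 MEM@8 WB@9
I3 ld r3 <- r2: IF@6 ID@7 stall=0 (-) EX@8 MEM@9 WB@10
I4 ld r3 <- r1: IF@7 ID@8 stall=0 (-) EX@9 MEM@10 WB@11

Answer: 11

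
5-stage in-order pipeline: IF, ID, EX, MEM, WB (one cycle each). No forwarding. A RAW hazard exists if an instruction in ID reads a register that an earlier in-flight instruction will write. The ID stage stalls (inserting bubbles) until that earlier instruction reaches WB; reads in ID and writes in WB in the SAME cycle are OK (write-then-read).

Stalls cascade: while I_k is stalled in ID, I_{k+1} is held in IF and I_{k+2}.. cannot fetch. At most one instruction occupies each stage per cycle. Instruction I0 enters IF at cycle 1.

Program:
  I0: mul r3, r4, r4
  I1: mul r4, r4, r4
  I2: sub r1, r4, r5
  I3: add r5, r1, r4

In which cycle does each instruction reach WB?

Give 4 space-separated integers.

I0 mul r3 <- r4,r4: IF@1 ID@2 stall=0 (-) EX@3 MEM@4 WB@5
I1 mul r4 <- r4,r4: IF@2 ID@3 stall=0 (-) EX@4 MEM@5 WB@6
I2 sub r1 <- r4,r5: IF@3 ID@4 stall=2 (RAW on I1.r4 (WB@6)) EX@7 MEM@8 WB@9
I3 add r5 <- r1,r4: IF@4 ID@7 stall=2 (RAW on I2.r1 (WB@9)) EX@10 MEM@11 WB@12

Answer: 5 6 9 12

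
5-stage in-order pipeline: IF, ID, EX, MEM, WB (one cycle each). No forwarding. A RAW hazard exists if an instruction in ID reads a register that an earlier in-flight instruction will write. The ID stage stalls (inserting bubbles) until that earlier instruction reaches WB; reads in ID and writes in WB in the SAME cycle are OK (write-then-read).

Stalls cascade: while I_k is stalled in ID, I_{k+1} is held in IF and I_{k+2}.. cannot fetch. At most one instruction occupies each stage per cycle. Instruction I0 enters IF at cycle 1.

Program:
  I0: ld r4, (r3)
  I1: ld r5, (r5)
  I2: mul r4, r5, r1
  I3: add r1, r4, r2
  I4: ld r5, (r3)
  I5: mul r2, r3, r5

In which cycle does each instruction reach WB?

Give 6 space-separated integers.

Answer: 5 6 9 12 13 16

Derivation:
I0 ld r4 <- r3: IF@1 ID@2 stall=0 (-) EX@3 MEM@4 WB@5
I1 ld r5 <- r5: IF@2 ID@3 stall=0 (-) EX@4 MEM@5 WB@6
I2 mul r4 <- r5,r1: IF@3 ID@4 stall=2 (RAW on I1.r5 (WB@6)) EX@7 MEM@8 WB@9
I3 add r1 <- r4,r2: IF@4 ID@7 stall=2 (RAW on I2.r4 (WB@9)) EX@10 MEM@11 WB@12
I4 ld r5 <- r3: IF@7 ID@10 stall=0 (-) EX@11 MEM@12 WB@13
I5 mul r2 <- r3,r5: IF@10 ID@11 stall=2 (RAW on I4.r5 (WB@13)) EX@14 MEM@15 WB@16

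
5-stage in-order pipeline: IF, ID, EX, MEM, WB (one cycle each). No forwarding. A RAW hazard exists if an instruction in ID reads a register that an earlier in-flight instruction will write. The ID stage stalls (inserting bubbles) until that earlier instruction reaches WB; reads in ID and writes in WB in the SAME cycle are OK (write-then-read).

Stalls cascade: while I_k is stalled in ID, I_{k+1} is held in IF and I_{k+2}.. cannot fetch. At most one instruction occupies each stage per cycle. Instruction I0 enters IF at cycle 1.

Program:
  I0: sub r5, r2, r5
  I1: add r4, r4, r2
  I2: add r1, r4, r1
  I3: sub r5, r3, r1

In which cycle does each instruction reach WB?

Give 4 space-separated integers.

I0 sub r5 <- r2,r5: IF@1 ID@2 stall=0 (-) EX@3 MEM@4 WB@5
I1 add r4 <- r4,r2: IF@2 ID@3 stall=0 (-) EX@4 MEM@5 WB@6
I2 add r1 <- r4,r1: IF@3 ID@4 stall=2 (RAW on I1.r4 (WB@6)) EX@7 MEM@8 WB@9
I3 sub r5 <- r3,r1: IF@4 ID@7 stall=2 (RAW on I2.r1 (WB@9)) EX@10 MEM@11 WB@12

Answer: 5 6 9 12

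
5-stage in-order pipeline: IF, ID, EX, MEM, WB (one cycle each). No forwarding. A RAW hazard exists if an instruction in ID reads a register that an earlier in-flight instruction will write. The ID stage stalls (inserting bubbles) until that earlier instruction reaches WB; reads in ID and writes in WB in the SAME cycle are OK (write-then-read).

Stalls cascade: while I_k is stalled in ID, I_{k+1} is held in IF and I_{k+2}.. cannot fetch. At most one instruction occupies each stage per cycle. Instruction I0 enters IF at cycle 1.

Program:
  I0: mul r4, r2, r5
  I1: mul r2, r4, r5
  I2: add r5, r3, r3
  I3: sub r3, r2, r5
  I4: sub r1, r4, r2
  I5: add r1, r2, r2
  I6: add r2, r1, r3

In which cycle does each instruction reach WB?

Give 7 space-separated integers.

I0 mul r4 <- r2,r5: IF@1 ID@2 stall=0 (-) EX@3 MEM@4 WB@5
I1 mul r2 <- r4,r5: IF@2 ID@3 stall=2 (RAW on I0.r4 (WB@5)) EX@6 MEM@7 WB@8
I2 add r5 <- r3,r3: IF@3 ID@6 stall=0 (-) EX@7 MEM@8 WB@9
I3 sub r3 <- r2,r5: IF@6 ID@7 stall=2 (RAW on I2.r5 (WB@9)) EX@10 MEM@11 WB@12
I4 sub r1 <- r4,r2: IF@7 ID@10 stall=0 (-) EX@11 MEM@12 WB@13
I5 add r1 <- r2,r2: IF@10 ID@11 stall=0 (-) EX@12 MEM@13 WB@14
I6 add r2 <- r1,r3: IF@11 ID@12 stall=2 (RAW on I5.r1 (WB@14)) EX@15 MEM@16 WB@17

Answer: 5 8 9 12 13 14 17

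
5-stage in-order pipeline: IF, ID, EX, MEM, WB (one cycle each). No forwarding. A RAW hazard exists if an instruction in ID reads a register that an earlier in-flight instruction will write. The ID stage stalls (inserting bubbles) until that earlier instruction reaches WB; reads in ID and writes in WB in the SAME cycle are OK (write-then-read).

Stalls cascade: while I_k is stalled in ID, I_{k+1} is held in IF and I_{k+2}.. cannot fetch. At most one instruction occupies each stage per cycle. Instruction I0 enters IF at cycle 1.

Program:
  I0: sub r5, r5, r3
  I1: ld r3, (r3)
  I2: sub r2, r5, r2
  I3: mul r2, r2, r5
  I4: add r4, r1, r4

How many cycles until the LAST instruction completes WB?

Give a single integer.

I0 sub r5 <- r5,r3: IF@1 ID@2 stall=0 (-) EX@3 MEM@4 WB@5
I1 ld r3 <- r3: IF@2 ID@3 stall=0 (-) EX@4 MEM@5 WB@6
I2 sub r2 <- r5,r2: IF@3 ID@4 stall=1 (RAW on I0.r5 (WB@5)) EX@6 MEM@7 WB@8
I3 mul r2 <- r2,r5: IF@4 ID@6 stall=2 (RAW on I2.r2 (WB@8)) EX@9 MEM@10 WB@11
I4 add r4 <- r1,r4: IF@6 ID@9 stall=0 (-) EX@10 MEM@11 WB@12

Answer: 12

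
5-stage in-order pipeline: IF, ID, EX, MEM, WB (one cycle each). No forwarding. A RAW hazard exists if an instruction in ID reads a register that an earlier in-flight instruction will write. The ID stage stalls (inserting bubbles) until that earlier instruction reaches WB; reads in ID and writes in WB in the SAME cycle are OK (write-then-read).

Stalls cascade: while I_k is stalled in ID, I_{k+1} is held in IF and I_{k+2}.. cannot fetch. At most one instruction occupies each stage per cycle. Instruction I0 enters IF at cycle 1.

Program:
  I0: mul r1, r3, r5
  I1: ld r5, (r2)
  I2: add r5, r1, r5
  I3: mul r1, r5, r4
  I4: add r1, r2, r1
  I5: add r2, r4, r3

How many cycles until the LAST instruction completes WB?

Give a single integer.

Answer: 16

Derivation:
I0 mul r1 <- r3,r5: IF@1 ID@2 stall=0 (-) EX@3 MEM@4 WB@5
I1 ld r5 <- r2: IF@2 ID@3 stall=0 (-) EX@4 MEM@5 WB@6
I2 add r5 <- r1,r5: IF@3 ID@4 stall=2 (RAW on I1.r5 (WB@6)) EX@7 MEM@8 WB@9
I3 mul r1 <- r5,r4: IF@4 ID@7 stall=2 (RAW on I2.r5 (WB@9)) EX@10 MEM@11 WB@12
I4 add r1 <- r2,r1: IF@7 ID@10 stall=2 (RAW on I3.r1 (WB@12)) EX@13 MEM@14 WB@15
I5 add r2 <- r4,r3: IF@10 ID@13 stall=0 (-) EX@14 MEM@15 WB@16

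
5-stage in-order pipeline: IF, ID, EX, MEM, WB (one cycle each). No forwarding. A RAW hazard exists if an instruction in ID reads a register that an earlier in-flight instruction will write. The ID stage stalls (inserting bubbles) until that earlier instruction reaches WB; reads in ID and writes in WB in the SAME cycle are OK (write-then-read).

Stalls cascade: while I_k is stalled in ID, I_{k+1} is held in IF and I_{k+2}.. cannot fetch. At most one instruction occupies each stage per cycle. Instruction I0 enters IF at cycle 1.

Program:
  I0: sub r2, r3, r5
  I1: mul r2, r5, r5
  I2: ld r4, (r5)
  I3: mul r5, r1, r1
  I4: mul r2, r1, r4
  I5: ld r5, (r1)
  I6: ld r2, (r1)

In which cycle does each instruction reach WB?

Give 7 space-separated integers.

Answer: 5 6 7 8 10 11 12

Derivation:
I0 sub r2 <- r3,r5: IF@1 ID@2 stall=0 (-) EX@3 MEM@4 WB@5
I1 mul r2 <- r5,r5: IF@2 ID@3 stall=0 (-) EX@4 MEM@5 WB@6
I2 ld r4 <- r5: IF@3 ID@4 stall=0 (-) EX@5 MEM@6 WB@7
I3 mul r5 <- r1,r1: IF@4 ID@5 stall=0 (-) EX@6 MEM@7 WB@8
I4 mul r2 <- r1,r4: IF@5 ID@6 stall=1 (RAW on I2.r4 (WB@7)) EX@8 MEM@9 WB@10
I5 ld r5 <- r1: IF@6 ID@8 stall=0 (-) EX@9 MEM@10 WB@11
I6 ld r2 <- r1: IF@8 ID@9 stall=0 (-) EX@10 MEM@11 WB@12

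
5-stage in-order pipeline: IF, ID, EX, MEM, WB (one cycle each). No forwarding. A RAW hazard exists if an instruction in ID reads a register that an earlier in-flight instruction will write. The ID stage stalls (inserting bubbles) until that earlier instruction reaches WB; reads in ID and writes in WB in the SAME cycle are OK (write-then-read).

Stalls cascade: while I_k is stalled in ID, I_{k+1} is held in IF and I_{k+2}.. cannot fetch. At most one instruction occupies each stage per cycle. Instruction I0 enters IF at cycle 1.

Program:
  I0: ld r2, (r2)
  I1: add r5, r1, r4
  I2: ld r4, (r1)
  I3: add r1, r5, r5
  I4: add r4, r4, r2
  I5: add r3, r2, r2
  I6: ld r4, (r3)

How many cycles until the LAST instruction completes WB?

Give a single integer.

I0 ld r2 <- r2: IF@1 ID@2 stall=0 (-) EX@3 MEM@4 WB@5
I1 add r5 <- r1,r4: IF@2 ID@3 stall=0 (-) EX@4 MEM@5 WB@6
I2 ld r4 <- r1: IF@3 ID@4 stall=0 (-) EX@5 MEM@6 WB@7
I3 add r1 <- r5,r5: IF@4 ID@5 stall=1 (RAW on I1.r5 (WB@6)) EX@7 MEM@8 WB@9
I4 add r4 <- r4,r2: IF@5 ID@7 stall=0 (-) EX@8 MEM@9 WB@10
I5 add r3 <- r2,r2: IF@7 ID@8 stall=0 (-) EX@9 MEM@10 WB@11
I6 ld r4 <- r3: IF@8 ID@9 stall=2 (RAW on I5.r3 (WB@11)) EX@12 MEM@13 WB@14

Answer: 14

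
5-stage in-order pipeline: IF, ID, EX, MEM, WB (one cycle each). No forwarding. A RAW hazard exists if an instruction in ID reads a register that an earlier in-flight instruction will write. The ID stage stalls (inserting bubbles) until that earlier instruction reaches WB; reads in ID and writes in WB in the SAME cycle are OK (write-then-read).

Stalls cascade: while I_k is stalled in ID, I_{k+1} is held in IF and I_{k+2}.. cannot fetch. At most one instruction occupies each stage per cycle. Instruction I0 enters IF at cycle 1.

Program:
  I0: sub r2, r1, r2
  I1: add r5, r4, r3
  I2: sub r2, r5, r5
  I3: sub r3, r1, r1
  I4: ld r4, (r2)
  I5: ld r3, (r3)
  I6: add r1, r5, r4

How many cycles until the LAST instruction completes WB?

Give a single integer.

I0 sub r2 <- r1,r2: IF@1 ID@2 stall=0 (-) EX@3 MEM@4 WB@5
I1 add r5 <- r4,r3: IF@2 ID@3 stall=0 (-) EX@4 MEM@5 WB@6
I2 sub r2 <- r5,r5: IF@3 ID@4 stall=2 (RAW on I1.r5 (WB@6)) EX@7 MEM@8 WB@9
I3 sub r3 <- r1,r1: IF@4 ID@7 stall=0 (-) EX@8 MEM@9 WB@10
I4 ld r4 <- r2: IF@7 ID@8 stall=1 (RAW on I2.r2 (WB@9)) EX@10 MEM@11 WB@12
I5 ld r3 <- r3: IF@8 ID@10 stall=0 (-) EX@11 MEM@12 WB@13
I6 add r1 <- r5,r4: IF@10 ID@11 stall=1 (RAW on I4.r4 (WB@12)) EX@13 MEM@14 WB@15

Answer: 15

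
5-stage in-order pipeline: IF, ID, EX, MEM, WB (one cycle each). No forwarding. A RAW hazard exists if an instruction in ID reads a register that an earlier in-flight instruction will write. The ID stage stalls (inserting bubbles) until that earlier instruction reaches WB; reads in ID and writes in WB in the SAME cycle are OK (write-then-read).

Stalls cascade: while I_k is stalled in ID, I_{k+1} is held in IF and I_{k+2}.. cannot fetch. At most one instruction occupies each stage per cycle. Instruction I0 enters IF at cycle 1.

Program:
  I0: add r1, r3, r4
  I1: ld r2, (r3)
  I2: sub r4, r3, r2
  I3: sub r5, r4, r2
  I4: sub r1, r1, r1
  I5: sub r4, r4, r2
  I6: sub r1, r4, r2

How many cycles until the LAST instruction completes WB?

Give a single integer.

I0 add r1 <- r3,r4: IF@1 ID@2 stall=0 (-) EX@3 MEM@4 WB@5
I1 ld r2 <- r3: IF@2 ID@3 stall=0 (-) EX@4 MEM@5 WB@6
I2 sub r4 <- r3,r2: IF@3 ID@4 stall=2 (RAW on I1.r2 (WB@6)) EX@7 MEM@8 WB@9
I3 sub r5 <- r4,r2: IF@4 ID@7 stall=2 (RAW on I2.r4 (WB@9)) EX@10 MEM@11 WB@12
I4 sub r1 <- r1,r1: IF@7 ID@10 stall=0 (-) EX@11 MEM@12 WB@13
I5 sub r4 <- r4,r2: IF@10 ID@11 stall=0 (-) EX@12 MEM@13 WB@14
I6 sub r1 <- r4,r2: IF@11 ID@12 stall=2 (RAW on I5.r4 (WB@14)) EX@15 MEM@16 WB@17

Answer: 17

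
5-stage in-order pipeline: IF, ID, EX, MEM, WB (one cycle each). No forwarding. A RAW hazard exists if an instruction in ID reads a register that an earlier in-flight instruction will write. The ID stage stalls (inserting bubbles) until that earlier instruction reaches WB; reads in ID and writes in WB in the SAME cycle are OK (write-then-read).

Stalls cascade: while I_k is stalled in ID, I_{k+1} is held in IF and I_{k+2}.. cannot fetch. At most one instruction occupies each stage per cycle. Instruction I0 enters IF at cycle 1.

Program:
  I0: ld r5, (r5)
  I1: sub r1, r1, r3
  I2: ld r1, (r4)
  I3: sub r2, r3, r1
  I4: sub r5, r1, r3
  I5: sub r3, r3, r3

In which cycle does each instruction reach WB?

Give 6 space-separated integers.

Answer: 5 6 7 10 11 12

Derivation:
I0 ld r5 <- r5: IF@1 ID@2 stall=0 (-) EX@3 MEM@4 WB@5
I1 sub r1 <- r1,r3: IF@2 ID@3 stall=0 (-) EX@4 MEM@5 WB@6
I2 ld r1 <- r4: IF@3 ID@4 stall=0 (-) EX@5 MEM@6 WB@7
I3 sub r2 <- r3,r1: IF@4 ID@5 stall=2 (RAW on I2.r1 (WB@7)) EX@8 MEM@9 WB@10
I4 sub r5 <- r1,r3: IF@5 ID@8 stall=0 (-) EX@9 MEM@10 WB@11
I5 sub r3 <- r3,r3: IF@8 ID@9 stall=0 (-) EX@10 MEM@11 WB@12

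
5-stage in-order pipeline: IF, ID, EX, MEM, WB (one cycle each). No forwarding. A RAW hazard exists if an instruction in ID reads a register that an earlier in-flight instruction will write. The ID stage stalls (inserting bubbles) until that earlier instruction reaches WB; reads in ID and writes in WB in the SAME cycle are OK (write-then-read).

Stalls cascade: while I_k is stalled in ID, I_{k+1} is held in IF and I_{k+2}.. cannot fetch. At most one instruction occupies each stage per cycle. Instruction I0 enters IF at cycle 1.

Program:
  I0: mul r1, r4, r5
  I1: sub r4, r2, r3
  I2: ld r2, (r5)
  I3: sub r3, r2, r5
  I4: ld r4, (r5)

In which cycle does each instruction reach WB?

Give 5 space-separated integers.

Answer: 5 6 7 10 11

Derivation:
I0 mul r1 <- r4,r5: IF@1 ID@2 stall=0 (-) EX@3 MEM@4 WB@5
I1 sub r4 <- r2,r3: IF@2 ID@3 stall=0 (-) EX@4 MEM@5 WB@6
I2 ld r2 <- r5: IF@3 ID@4 stall=0 (-) EX@5 MEM@6 WB@7
I3 sub r3 <- r2,r5: IF@4 ID@5 stall=2 (RAW on I2.r2 (WB@7)) EX@8 MEM@9 WB@10
I4 ld r4 <- r5: IF@5 ID@8 stall=0 (-) EX@9 MEM@10 WB@11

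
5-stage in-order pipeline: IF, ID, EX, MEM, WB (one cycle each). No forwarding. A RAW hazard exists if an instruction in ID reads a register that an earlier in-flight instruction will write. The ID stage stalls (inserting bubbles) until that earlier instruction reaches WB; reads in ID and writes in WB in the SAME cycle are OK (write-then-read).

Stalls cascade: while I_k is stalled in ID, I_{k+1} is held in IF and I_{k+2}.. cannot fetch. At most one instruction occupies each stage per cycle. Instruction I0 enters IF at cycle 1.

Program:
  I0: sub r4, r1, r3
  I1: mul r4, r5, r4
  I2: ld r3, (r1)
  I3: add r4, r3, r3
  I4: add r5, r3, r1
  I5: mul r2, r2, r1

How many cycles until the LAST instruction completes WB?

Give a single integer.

Answer: 14

Derivation:
I0 sub r4 <- r1,r3: IF@1 ID@2 stall=0 (-) EX@3 MEM@4 WB@5
I1 mul r4 <- r5,r4: IF@2 ID@3 stall=2 (RAW on I0.r4 (WB@5)) EX@6 MEM@7 WB@8
I2 ld r3 <- r1: IF@3 ID@6 stall=0 (-) EX@7 MEM@8 WB@9
I3 add r4 <- r3,r3: IF@6 ID@7 stall=2 (RAW on I2.r3 (WB@9)) EX@10 MEM@11 WB@12
I4 add r5 <- r3,r1: IF@7 ID@10 stall=0 (-) EX@11 MEM@12 WB@13
I5 mul r2 <- r2,r1: IF@10 ID@11 stall=0 (-) EX@12 MEM@13 WB@14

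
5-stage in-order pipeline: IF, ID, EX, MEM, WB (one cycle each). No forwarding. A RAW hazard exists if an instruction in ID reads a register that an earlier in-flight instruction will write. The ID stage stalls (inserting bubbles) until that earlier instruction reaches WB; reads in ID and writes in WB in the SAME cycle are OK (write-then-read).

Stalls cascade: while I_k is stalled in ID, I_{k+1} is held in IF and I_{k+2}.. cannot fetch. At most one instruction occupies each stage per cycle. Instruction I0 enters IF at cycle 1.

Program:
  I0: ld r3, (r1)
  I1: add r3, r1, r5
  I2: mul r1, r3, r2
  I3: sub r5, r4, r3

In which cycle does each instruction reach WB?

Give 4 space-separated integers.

Answer: 5 6 9 10

Derivation:
I0 ld r3 <- r1: IF@1 ID@2 stall=0 (-) EX@3 MEM@4 WB@5
I1 add r3 <- r1,r5: IF@2 ID@3 stall=0 (-) EX@4 MEM@5 WB@6
I2 mul r1 <- r3,r2: IF@3 ID@4 stall=2 (RAW on I1.r3 (WB@6)) EX@7 MEM@8 WB@9
I3 sub r5 <- r4,r3: IF@4 ID@7 stall=0 (-) EX@8 MEM@9 WB@10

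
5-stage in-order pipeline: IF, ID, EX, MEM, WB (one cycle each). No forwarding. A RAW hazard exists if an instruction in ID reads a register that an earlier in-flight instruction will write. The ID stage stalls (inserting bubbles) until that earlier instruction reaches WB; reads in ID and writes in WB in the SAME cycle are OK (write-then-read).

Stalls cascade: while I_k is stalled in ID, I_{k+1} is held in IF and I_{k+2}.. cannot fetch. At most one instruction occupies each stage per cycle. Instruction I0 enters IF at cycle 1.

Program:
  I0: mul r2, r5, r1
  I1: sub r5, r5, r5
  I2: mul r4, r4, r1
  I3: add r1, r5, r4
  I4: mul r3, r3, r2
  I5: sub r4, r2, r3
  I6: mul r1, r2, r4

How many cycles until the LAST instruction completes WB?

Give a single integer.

I0 mul r2 <- r5,r1: IF@1 ID@2 stall=0 (-) EX@3 MEM@4 WB@5
I1 sub r5 <- r5,r5: IF@2 ID@3 stall=0 (-) EX@4 MEM@5 WB@6
I2 mul r4 <- r4,r1: IF@3 ID@4 stall=0 (-) EX@5 MEM@6 WB@7
I3 add r1 <- r5,r4: IF@4 ID@5 stall=2 (RAW on I2.r4 (WB@7)) EX@8 MEM@9 WB@10
I4 mul r3 <- r3,r2: IF@5 ID@8 stall=0 (-) EX@9 MEM@10 WB@11
I5 sub r4 <- r2,r3: IF@8 ID@9 stall=2 (RAW on I4.r3 (WB@11)) EX@12 MEM@13 WB@14
I6 mul r1 <- r2,r4: IF@9 ID@12 stall=2 (RAW on I5.r4 (WB@14)) EX@15 MEM@16 WB@17

Answer: 17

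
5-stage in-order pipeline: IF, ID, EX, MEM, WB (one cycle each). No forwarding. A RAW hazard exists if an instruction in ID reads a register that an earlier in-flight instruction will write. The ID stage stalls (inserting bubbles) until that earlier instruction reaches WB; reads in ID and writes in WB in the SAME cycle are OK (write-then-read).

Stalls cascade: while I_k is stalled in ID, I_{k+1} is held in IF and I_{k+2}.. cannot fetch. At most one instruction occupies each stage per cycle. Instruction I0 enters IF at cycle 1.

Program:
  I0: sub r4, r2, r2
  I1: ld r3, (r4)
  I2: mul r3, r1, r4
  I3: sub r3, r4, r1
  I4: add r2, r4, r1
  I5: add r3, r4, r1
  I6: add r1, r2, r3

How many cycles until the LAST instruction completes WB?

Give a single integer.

I0 sub r4 <- r2,r2: IF@1 ID@2 stall=0 (-) EX@3 MEM@4 WB@5
I1 ld r3 <- r4: IF@2 ID@3 stall=2 (RAW on I0.r4 (WB@5)) EX@6 MEM@7 WB@8
I2 mul r3 <- r1,r4: IF@3 ID@6 stall=0 (-) EX@7 MEM@8 WB@9
I3 sub r3 <- r4,r1: IF@6 ID@7 stall=0 (-) EX@8 MEM@9 WB@10
I4 add r2 <- r4,r1: IF@7 ID@8 stall=0 (-) EX@9 MEM@10 WB@11
I5 add r3 <- r4,r1: IF@8 ID@9 stall=0 (-) EX@10 MEM@11 WB@12
I6 add r1 <- r2,r3: IF@9 ID@10 stall=2 (RAW on I5.r3 (WB@12)) EX@13 MEM@14 WB@15

Answer: 15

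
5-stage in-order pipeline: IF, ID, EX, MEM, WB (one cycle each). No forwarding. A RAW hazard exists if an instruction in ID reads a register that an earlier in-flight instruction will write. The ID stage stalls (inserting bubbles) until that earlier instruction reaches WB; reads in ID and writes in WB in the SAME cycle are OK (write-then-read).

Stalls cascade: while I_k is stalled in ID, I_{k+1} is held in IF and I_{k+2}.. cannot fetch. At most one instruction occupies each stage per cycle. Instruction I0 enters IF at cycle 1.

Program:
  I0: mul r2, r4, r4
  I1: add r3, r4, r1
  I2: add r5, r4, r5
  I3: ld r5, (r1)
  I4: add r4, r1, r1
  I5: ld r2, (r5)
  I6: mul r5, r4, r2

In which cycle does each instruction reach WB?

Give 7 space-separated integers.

I0 mul r2 <- r4,r4: IF@1 ID@2 stall=0 (-) EX@3 MEM@4 WB@5
I1 add r3 <- r4,r1: IF@2 ID@3 stall=0 (-) EX@4 MEM@5 WB@6
I2 add r5 <- r4,r5: IF@3 ID@4 stall=0 (-) EX@5 MEM@6 WB@7
I3 ld r5 <- r1: IF@4 ID@5 stall=0 (-) EX@6 MEM@7 WB@8
I4 add r4 <- r1,r1: IF@5 ID@6 stall=0 (-) EX@7 MEM@8 WB@9
I5 ld r2 <- r5: IF@6 ID@7 stall=1 (RAW on I3.r5 (WB@8)) EX@9 MEM@10 WB@11
I6 mul r5 <- r4,r2: IF@7 ID@9 stall=2 (RAW on I5.r2 (WB@11)) EX@12 MEM@13 WB@14

Answer: 5 6 7 8 9 11 14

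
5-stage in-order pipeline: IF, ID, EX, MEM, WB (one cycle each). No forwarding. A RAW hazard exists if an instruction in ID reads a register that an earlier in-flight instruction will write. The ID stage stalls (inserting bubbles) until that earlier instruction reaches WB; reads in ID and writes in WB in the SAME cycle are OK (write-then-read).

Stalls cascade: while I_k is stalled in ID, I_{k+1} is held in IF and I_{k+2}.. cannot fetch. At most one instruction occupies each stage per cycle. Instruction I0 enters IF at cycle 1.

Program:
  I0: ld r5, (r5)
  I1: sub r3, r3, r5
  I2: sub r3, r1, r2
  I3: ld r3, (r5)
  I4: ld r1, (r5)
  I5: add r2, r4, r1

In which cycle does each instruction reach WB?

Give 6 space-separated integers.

Answer: 5 8 9 10 11 14

Derivation:
I0 ld r5 <- r5: IF@1 ID@2 stall=0 (-) EX@3 MEM@4 WB@5
I1 sub r3 <- r3,r5: IF@2 ID@3 stall=2 (RAW on I0.r5 (WB@5)) EX@6 MEM@7 WB@8
I2 sub r3 <- r1,r2: IF@3 ID@6 stall=0 (-) EX@7 MEM@8 WB@9
I3 ld r3 <- r5: IF@6 ID@7 stall=0 (-) EX@8 MEM@9 WB@10
I4 ld r1 <- r5: IF@7 ID@8 stall=0 (-) EX@9 MEM@10 WB@11
I5 add r2 <- r4,r1: IF@8 ID@9 stall=2 (RAW on I4.r1 (WB@11)) EX@12 MEM@13 WB@14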